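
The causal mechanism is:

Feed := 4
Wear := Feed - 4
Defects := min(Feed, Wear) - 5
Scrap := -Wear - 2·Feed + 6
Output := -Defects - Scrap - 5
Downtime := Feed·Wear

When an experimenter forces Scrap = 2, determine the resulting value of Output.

-2

Intervening sets Scrap = 2 and removes its equation (Scrap := -Wear - 2·Feed + 6).
Wear = Feed - 4  [with Feed=4]  = 0
Defects = min(Feed, Wear) - 5  [with Feed=4, Wear=0]  = -5
Output = -Defects - Scrap - 5  [with Defects=-5, Scrap=2]  = -2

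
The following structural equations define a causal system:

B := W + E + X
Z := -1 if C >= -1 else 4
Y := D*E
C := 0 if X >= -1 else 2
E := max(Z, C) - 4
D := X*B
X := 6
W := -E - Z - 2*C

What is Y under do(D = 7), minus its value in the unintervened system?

do(D=7) replaces the equation D := X*B with the constant D = 7.
C = 0 if X >= -1 else 2  [with X=6]  = 0
Z = -1 if C >= -1 else 4  [with C=0]  = -1
E = max(Z, C) - 4  [with Z=-1, C=0]  = -4
Y = D*E  [with D=7, E=-4]  = -28
Without intervention: C = 0 if X >= -1 else 2  [with X=6]  = 0; Z = -1 if C >= -1 else 4  [with C=0]  = -1; E = max(Z, C) - 4  [with Z=-1, C=0]  = -4; W = -E - Z - 2*C  [with E=-4, Z=-1, C=0]  = 5; B = W + E + X  [with W=5, E=-4, X=6]  = 7; D = X*B  [with X=6, B=7]  = 42; Y = D*E  [with D=42, E=-4]  = -168.
Change = -28 − (-168) = 140.

140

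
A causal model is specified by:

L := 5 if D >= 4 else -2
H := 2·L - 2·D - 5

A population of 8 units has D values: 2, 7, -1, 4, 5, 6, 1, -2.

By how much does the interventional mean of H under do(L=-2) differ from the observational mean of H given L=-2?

Every unit gets L=-2 under the intervention. H values become -13, -23, -7, -17, -19, -21, -11, -5; E[H|do(L=-2)] = -14.5.
E[H|L=-2] averages over only the 4 units with L=-2 (D = 2, -1, 1, -2): H = -13, -7, -11, -5, mean -9.
Difference = -14.5 − (-9) = -5.5.

-5.5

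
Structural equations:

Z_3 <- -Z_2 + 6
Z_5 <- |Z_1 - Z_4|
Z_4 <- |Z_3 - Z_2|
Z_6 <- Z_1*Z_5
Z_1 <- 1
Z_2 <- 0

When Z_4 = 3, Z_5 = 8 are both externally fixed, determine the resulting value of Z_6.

The joint intervention fixes Z_4 = 3, Z_5 = 8, removing each variable's own equation.
Z_6 = Z_1*Z_5  [with Z_1=1, Z_5=8]  = 8

8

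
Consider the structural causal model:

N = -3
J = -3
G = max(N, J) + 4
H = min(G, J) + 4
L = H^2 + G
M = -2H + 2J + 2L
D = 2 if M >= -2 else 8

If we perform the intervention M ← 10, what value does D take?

Intervening sets M = 10 and removes its equation (M = -2H + 2J + 2L).
D = 2 if M >= -2 else 8  [with M=10]  = 2

2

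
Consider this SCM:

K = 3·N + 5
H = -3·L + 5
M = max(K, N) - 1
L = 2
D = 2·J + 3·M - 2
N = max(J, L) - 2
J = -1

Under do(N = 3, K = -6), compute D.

2

Under do(N = 3, K = -6), each intervened variable's structural equation is replaced by its fixed value.
M = max(K, N) - 1  [with K=-6, N=3]  = 2
D = 2·J + 3·M - 2  [with J=-1, M=2]  = 2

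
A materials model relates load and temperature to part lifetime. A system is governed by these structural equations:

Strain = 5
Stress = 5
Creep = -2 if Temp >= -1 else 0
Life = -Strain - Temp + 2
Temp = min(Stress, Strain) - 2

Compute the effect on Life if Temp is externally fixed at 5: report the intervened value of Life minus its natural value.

do(Temp=5) replaces the equation Temp = min(Stress, Strain) - 2 with the constant Temp = 5.
Life = -Strain - Temp + 2  [with Strain=5, Temp=5]  = -8
Without intervention: Temp = min(Stress, Strain) - 2  [with Stress=5, Strain=5]  = 3; Life = -Strain - Temp + 2  [with Strain=5, Temp=3]  = -6.
Change = -8 − (-6) = -2.

-2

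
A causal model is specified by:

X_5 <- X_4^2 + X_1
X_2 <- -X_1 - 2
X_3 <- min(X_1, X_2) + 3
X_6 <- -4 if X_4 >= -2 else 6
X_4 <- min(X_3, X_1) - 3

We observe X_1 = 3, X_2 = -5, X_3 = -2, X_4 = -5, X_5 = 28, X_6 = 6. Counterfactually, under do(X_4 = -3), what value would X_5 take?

Intervening sets X_4 = -3 and removes its equation (X_4 <- min(X_3, X_1) - 3).
X_5 = X_4^2 + X_1  [with X_4=-3, X_1=3]  = 12

12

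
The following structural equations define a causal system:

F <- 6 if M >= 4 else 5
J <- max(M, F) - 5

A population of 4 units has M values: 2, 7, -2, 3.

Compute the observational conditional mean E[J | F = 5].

Observing F=5 restricts to units where F's equation naturally yields 5: M ∈ {2, -2, 3}. In that subpopulation J = 0, 0, 0, mean 0.

0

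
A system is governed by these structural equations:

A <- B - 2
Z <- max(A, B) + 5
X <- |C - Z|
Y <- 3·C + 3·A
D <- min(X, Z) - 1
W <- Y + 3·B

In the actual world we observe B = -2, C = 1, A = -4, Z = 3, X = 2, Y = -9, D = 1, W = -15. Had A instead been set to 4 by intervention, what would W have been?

9

The intervention breaks the incoming arrows to A: A <- B - 2 no longer applies, and A = 4.
Y = 3·C + 3·A  [with C=1, A=4]  = 15
W = Y + 3·B  [with Y=15, B=-2]  = 9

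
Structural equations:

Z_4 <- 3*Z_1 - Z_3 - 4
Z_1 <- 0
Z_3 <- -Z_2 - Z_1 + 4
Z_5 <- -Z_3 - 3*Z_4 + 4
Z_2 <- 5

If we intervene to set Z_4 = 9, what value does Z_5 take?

-22

Intervening sets Z_4 = 9 and removes its equation (Z_4 <- 3*Z_1 - Z_3 - 4).
Z_3 = -Z_2 - Z_1 + 4  [with Z_2=5, Z_1=0]  = -1
Z_5 = -Z_3 - 3*Z_4 + 4  [with Z_3=-1, Z_4=9]  = -22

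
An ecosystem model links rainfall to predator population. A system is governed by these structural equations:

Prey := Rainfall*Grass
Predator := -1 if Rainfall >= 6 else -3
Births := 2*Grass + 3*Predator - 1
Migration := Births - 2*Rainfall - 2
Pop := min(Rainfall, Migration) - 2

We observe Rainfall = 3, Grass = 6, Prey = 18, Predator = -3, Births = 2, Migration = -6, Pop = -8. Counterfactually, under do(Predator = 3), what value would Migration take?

Under do(Predator=3), the mechanism Predator := -1 if Rainfall >= 6 else -3 is discarded; Predator is fixed at 3.
Births = 2*Grass + 3*Predator - 1  [with Grass=6, Predator=3]  = 20
Migration = Births - 2*Rainfall - 2  [with Births=20, Rainfall=3]  = 12

12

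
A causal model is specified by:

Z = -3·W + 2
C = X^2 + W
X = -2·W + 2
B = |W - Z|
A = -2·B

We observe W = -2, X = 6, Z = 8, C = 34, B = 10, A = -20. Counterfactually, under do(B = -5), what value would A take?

The intervention breaks the incoming arrows to B: B = |W - Z| no longer applies, and B = -5.
A = -2·B  [with B=-5]  = 10

10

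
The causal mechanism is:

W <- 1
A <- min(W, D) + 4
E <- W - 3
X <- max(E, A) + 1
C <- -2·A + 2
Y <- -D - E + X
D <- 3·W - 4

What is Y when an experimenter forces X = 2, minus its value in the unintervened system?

Under do(X=2), the mechanism X <- max(E, A) + 1 is discarded; X is fixed at 2.
D = 3·W - 4  [with W=1]  = -1
E = W - 3  [with W=1]  = -2
Y = -D - E + X  [with D=-1, E=-2, X=2]  = 5
Without intervention: D = 3·W - 4  [with W=1]  = -1; E = W - 3  [with W=1]  = -2; A = min(W, D) + 4  [with W=1, D=-1]  = 3; X = max(E, A) + 1  [with E=-2, A=3]  = 4; Y = -D - E + X  [with D=-1, E=-2, X=4]  = 7.
Change = 5 − 7 = -2.

-2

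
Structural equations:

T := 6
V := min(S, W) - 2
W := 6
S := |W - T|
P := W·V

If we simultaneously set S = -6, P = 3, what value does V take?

-8

The joint intervention fixes S = -6, P = 3, removing each variable's own equation.
V = min(S, W) - 2  [with S=-6, W=6]  = -8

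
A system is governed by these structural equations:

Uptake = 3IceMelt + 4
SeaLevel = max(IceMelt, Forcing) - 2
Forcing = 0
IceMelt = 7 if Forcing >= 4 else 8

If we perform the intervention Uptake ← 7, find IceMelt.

The intervention breaks the incoming arrows to Uptake: Uptake = 3IceMelt + 4 no longer applies, and Uptake = 7.
Since IceMelt is not a descendant of the intervened variable, it is unaffected.
IceMelt = 7 if Forcing >= 4 else 8  [with Forcing=0]  = 8

8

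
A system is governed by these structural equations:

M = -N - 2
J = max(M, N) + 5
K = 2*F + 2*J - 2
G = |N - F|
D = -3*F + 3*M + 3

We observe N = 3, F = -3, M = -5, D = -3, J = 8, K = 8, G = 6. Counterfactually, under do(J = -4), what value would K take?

-16

The intervention breaks the incoming arrows to J: J = max(M, N) + 5 no longer applies, and J = -4.
K = 2*F + 2*J - 2  [with F=-3, J=-4]  = -16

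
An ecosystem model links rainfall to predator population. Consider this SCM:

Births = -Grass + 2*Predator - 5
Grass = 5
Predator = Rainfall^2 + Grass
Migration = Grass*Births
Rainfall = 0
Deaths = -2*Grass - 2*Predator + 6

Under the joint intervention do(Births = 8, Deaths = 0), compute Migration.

40

The joint intervention fixes Births = 8, Deaths = 0, removing each variable's own equation.
Migration = Grass*Births  [with Grass=5, Births=8]  = 40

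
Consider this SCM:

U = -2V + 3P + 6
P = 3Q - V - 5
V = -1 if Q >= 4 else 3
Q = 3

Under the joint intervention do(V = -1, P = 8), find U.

Setting V = -1, P = 8 by intervention discards those variables' equations.
U = -2V + 3P + 6  [with V=-1, P=8]  = 32

32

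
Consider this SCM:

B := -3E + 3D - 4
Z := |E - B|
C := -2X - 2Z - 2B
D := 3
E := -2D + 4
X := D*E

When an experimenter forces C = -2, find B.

do(C=-2) replaces the equation C := -2X - 2Z - 2B with the constant C = -2.
B is not downstream of the intervention, so its value is determined by the original equations.
E = -2D + 4  [with D=3]  = -2
B = -3E + 3D - 4  [with E=-2, D=3]  = 11

11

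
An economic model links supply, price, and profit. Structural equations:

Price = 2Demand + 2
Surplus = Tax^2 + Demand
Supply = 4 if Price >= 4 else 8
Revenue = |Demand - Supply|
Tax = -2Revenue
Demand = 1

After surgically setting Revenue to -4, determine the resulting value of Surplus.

65

Under do(Revenue=-4), the mechanism Revenue = |Demand - Supply| is discarded; Revenue is fixed at -4.
Tax = -2Revenue  [with Revenue=-4]  = 8
Surplus = Tax^2 + Demand  [with Tax=8, Demand=1]  = 65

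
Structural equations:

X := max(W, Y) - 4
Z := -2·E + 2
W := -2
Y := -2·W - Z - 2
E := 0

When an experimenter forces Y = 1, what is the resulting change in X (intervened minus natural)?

1

Intervening sets Y = 1 and removes its equation (Y := -2·W - Z - 2).
X = max(W, Y) - 4  [with W=-2, Y=1]  = -3
Without intervention: Z = -2·E + 2  [with E=0]  = 2; Y = -2·W - Z - 2  [with W=-2, Z=2]  = 0; X = max(W, Y) - 4  [with W=-2, Y=0]  = -4.
Change = -3 − (-4) = 1.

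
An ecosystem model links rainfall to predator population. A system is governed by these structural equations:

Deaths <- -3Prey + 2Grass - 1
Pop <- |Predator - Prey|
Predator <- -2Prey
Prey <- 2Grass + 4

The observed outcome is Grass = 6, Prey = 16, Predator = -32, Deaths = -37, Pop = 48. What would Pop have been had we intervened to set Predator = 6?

10

do(Predator=6) replaces the equation Predator <- -2Prey with the constant Predator = 6.
Prey = 2Grass + 4  [with Grass=6]  = 16
Pop = |Predator - Prey|  [with Predator=6, Prey=16]  = 10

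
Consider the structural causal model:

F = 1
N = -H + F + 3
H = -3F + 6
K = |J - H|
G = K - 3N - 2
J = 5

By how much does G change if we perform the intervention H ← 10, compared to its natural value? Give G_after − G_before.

24

The intervention breaks the incoming arrows to H: H = -3F + 6 no longer applies, and H = 10.
K = |J - H|  [with J=5, H=10]  = 5
N = -H + F + 3  [with H=10, F=1]  = -6
G = K - 3N - 2  [with K=5, N=-6]  = 21
Without intervention: H = -3F + 6  [with F=1]  = 3; K = |J - H|  [with J=5, H=3]  = 2; N = -H + F + 3  [with H=3, F=1]  = 1; G = K - 3N - 2  [with K=2, N=1]  = -3.
Change = 21 − (-3) = 24.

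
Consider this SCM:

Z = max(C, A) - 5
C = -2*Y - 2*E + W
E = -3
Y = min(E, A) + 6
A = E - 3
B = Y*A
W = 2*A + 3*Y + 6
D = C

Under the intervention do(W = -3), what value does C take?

Intervening sets W = -3 and removes its equation (W = 2*A + 3*Y + 6).
A = E - 3  [with E=-3]  = -6
Y = min(E, A) + 6  [with E=-3, A=-6]  = 0
C = -2*Y - 2*E + W  [with Y=0, E=-3, W=-3]  = 3

3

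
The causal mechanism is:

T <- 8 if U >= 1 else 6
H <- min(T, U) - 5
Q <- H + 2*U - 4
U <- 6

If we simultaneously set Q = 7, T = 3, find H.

-2

Setting Q = 7, T = 3 by intervention discards those variables' equations.
H = min(T, U) - 5  [with T=3, U=6]  = -2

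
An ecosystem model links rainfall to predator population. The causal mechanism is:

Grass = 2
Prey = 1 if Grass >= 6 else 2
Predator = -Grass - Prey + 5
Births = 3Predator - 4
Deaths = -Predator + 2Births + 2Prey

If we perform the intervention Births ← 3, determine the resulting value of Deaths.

Intervening sets Births = 3 and removes its equation (Births = 3Predator - 4).
Prey = 1 if Grass >= 6 else 2  [with Grass=2]  = 2
Predator = -Grass - Prey + 5  [with Grass=2, Prey=2]  = 1
Deaths = -Predator + 2Births + 2Prey  [with Predator=1, Births=3, Prey=2]  = 9

9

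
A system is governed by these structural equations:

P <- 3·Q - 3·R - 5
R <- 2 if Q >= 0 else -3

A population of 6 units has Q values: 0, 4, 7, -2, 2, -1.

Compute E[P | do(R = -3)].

9

The intervention sets R=-3 in all 6 units regardless of Q. Recomputing P per unit gives 4, 16, 25, -2, 10, 1; average 9.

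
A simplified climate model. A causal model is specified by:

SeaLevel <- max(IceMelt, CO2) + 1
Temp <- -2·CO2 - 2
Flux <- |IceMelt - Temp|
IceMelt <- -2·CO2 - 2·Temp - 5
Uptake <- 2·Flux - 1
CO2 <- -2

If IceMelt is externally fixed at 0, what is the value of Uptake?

The intervention breaks the incoming arrows to IceMelt: IceMelt <- -2·CO2 - 2·Temp - 5 no longer applies, and IceMelt = 0.
Temp = -2·CO2 - 2  [with CO2=-2]  = 2
Flux = |IceMelt - Temp|  [with IceMelt=0, Temp=2]  = 2
Uptake = 2·Flux - 1  [with Flux=2]  = 3

3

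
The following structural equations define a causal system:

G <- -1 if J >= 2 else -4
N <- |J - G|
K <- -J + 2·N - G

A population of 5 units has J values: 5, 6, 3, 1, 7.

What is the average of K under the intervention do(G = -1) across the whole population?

7.4

The intervention sets G=-1 in all 5 units regardless of J. Recomputing K per unit gives 8, 9, 6, 4, 10; average 7.4.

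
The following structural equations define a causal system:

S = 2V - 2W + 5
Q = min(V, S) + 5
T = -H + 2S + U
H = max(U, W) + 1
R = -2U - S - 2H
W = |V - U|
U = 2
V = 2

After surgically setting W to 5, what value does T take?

The intervention breaks the incoming arrows to W: W = |V - U| no longer applies, and W = 5.
H = max(U, W) + 1  [with U=2, W=5]  = 6
S = 2V - 2W + 5  [with V=2, W=5]  = -1
T = -H + 2S + U  [with H=6, S=-1, U=2]  = -6

-6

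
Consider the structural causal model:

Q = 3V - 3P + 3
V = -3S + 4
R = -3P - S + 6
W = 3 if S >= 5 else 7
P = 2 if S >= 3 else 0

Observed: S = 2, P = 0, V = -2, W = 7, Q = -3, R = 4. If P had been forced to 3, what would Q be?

do(P=3) replaces the equation P = 2 if S >= 3 else 0 with the constant P = 3.
V = -3S + 4  [with S=2]  = -2
Q = 3V - 3P + 3  [with V=-2, P=3]  = -12

-12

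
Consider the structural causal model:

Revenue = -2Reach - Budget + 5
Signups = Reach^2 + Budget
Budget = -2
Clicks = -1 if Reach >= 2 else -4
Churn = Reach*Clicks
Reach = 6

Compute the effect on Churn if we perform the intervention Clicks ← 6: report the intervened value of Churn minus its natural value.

42

do(Clicks=6) replaces the equation Clicks = -1 if Reach >= 2 else -4 with the constant Clicks = 6.
Churn = Reach*Clicks  [with Reach=6, Clicks=6]  = 36
Without intervention: Clicks = -1 if Reach >= 2 else -4  [with Reach=6]  = -1; Churn = Reach*Clicks  [with Reach=6, Clicks=-1]  = -6.
Change = 36 − (-6) = 42.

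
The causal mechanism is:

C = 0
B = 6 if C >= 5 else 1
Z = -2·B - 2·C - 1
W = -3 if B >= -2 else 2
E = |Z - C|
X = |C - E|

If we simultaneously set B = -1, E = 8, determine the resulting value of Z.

Under do(B = -1, E = 8), each intervened variable's structural equation is replaced by its fixed value.
Z = -2·B - 2·C - 1  [with B=-1, C=0]  = 1

1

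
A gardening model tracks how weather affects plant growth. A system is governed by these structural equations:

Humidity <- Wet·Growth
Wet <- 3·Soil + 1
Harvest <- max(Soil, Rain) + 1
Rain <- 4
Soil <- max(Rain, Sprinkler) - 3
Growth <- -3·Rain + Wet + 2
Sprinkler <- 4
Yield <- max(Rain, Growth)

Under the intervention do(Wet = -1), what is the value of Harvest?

do(Wet=-1) replaces the equation Wet <- 3·Soil + 1 with the constant Wet = -1.
No directed path runs from Wet to Harvest, so Harvest keeps its natural value.
Soil = max(Rain, Sprinkler) - 3  [with Rain=4, Sprinkler=4]  = 1
Harvest = max(Soil, Rain) + 1  [with Soil=1, Rain=4]  = 5

5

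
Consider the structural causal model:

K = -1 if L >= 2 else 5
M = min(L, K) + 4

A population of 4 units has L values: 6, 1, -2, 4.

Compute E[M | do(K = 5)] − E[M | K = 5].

2.5

do(K=5) breaks K's dependence on L. With K=5 fixed, M across the units is 9, 5, 2, 8, mean 6.
Observing K=5 restricts to units where K's equation naturally yields 5: L ∈ {1, -2}. In that subpopulation M = 5, 2, mean 3.5.
Difference = 6 − 3.5 = 2.5.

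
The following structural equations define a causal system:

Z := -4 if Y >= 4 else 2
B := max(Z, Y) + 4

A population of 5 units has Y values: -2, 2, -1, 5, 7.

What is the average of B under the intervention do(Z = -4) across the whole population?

do(Z=-4) breaks Z's dependence on Y. With Z=-4 fixed, B across the units is 2, 6, 3, 9, 11, mean 6.2.

6.2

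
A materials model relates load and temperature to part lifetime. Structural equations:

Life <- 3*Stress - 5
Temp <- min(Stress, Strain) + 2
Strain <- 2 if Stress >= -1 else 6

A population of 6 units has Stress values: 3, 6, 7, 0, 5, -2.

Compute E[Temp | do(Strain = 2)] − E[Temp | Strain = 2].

Under do(Strain=2), Strain's equation is replaced by Strain=2 for every unit. Per-unit Temp: 4, 4, 4, 2, 4, 0. Mean = 3.
E[Temp|Strain=2] averages over only the 5 units with Strain=2 (Stress = 3, 6, 7, 0, 5): Temp = 4, 4, 4, 2, 4, mean 3.6.
Difference = 3 − 3.6 = -0.6.

-0.6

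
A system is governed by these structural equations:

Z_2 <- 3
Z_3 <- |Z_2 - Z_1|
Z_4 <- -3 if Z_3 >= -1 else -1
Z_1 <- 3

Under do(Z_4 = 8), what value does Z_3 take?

0

Under do(Z_4=8), the mechanism Z_4 <- -3 if Z_3 >= -1 else -1 is discarded; Z_4 is fixed at 8.
Since Z_3 is not a descendant of the intervened variable, it is unaffected.
Z_3 = |Z_2 - Z_1|  [with Z_2=3, Z_1=3]  = 0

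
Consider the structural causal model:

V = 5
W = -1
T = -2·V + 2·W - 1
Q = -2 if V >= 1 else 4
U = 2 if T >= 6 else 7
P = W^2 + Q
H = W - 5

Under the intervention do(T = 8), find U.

do(T=8) replaces the equation T = -2·V + 2·W - 1 with the constant T = 8.
U = 2 if T >= 6 else 7  [with T=8]  = 2

2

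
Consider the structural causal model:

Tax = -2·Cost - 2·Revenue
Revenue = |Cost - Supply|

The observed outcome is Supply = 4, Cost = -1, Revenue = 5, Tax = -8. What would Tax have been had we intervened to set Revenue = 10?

The intervention breaks the incoming arrows to Revenue: Revenue = |Cost - Supply| no longer applies, and Revenue = 10.
Tax = -2·Cost - 2·Revenue  [with Cost=-1, Revenue=10]  = -18

-18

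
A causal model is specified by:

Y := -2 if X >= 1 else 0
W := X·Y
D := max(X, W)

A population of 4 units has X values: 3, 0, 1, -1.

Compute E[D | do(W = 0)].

1

do(W=0) breaks W's dependence on X. With W=0 fixed, D across the units is 3, 0, 1, 0, mean 1.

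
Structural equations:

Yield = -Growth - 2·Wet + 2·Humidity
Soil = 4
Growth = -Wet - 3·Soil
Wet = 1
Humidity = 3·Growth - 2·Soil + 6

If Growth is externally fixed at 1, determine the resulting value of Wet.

Under do(Growth=1), the mechanism Growth = -Wet - 3·Soil is discarded; Growth is fixed at 1.
Since Wet is not a descendant of the intervened variable, it is unaffected.

1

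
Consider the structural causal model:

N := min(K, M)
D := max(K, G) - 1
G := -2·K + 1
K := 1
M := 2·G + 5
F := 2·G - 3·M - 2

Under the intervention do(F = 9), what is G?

-1

do(F=9) replaces the equation F := 2·G - 3·M - 2 with the constant F = 9.
G is not downstream of the intervention, so its value is determined by the original equations.
G = -2·K + 1  [with K=1]  = -1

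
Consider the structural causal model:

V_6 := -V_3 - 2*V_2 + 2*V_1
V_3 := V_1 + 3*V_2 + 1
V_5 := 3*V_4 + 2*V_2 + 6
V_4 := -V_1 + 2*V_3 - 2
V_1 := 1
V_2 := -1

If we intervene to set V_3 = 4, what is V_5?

19

do(V_3=4) replaces the equation V_3 := V_1 + 3*V_2 + 1 with the constant V_3 = 4.
V_4 = -V_1 + 2*V_3 - 2  [with V_1=1, V_3=4]  = 5
V_5 = 3*V_4 + 2*V_2 + 6  [with V_4=5, V_2=-1]  = 19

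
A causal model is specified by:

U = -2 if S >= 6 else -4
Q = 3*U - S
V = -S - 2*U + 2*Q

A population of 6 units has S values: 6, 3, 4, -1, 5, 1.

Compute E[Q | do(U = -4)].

Under do(U=-4), U's equation is replaced by U=-4 for every unit. Per-unit Q: -18, -15, -16, -11, -17, -13. Mean = -15.

-15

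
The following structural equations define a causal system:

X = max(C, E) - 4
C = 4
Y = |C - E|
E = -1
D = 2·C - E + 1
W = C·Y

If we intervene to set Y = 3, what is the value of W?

The intervention breaks the incoming arrows to Y: Y = |C - E| no longer applies, and Y = 3.
W = C·Y  [with C=4, Y=3]  = 12

12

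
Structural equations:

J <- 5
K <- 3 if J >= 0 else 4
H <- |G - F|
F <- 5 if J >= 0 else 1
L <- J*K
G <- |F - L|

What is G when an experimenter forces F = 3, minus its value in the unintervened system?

2

Intervening sets F = 3 and removes its equation (F <- 5 if J >= 0 else 1).
K = 3 if J >= 0 else 4  [with J=5]  = 3
L = J*K  [with J=5, K=3]  = 15
G = |F - L|  [with F=3, L=15]  = 12
Without intervention: K = 3 if J >= 0 else 4  [with J=5]  = 3; L = J*K  [with J=5, K=3]  = 15; F = 5 if J >= 0 else 1  [with J=5]  = 5; G = |F - L|  [with F=5, L=15]  = 10.
Change = 12 − 10 = 2.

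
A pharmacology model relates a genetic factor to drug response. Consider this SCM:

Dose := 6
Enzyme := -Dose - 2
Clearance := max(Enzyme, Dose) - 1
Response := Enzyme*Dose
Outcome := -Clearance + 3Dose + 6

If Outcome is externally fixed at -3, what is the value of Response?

do(Outcome=-3) replaces the equation Outcome := -Clearance + 3Dose + 6 with the constant Outcome = -3.
Response is not downstream of the intervention, so its value is determined by the original equations.
Enzyme = -Dose - 2  [with Dose=6]  = -8
Response = Enzyme*Dose  [with Enzyme=-8, Dose=6]  = -48

-48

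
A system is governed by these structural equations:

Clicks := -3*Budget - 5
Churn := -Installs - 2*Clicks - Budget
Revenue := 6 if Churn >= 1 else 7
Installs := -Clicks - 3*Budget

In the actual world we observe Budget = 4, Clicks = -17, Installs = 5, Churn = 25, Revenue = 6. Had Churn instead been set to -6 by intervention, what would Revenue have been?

7

Intervening sets Churn = -6 and removes its equation (Churn := -Installs - 2*Clicks - Budget).
Revenue = 6 if Churn >= 1 else 7  [with Churn=-6]  = 7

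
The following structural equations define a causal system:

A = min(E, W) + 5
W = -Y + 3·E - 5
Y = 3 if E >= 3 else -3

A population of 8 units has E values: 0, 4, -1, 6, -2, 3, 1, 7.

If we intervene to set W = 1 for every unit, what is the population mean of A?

The intervention sets W=1 in all 8 units regardless of E. Recomputing A per unit gives 5, 6, 4, 6, 3, 6, 6, 6; average 5.25.

5.25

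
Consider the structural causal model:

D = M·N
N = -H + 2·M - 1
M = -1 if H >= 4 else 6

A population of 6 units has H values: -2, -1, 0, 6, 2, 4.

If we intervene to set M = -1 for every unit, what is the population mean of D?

4.5

Under do(M=-1), M's equation is replaced by M=-1 for every unit. Per-unit D: 1, 2, 3, 9, 5, 7. Mean = 4.5.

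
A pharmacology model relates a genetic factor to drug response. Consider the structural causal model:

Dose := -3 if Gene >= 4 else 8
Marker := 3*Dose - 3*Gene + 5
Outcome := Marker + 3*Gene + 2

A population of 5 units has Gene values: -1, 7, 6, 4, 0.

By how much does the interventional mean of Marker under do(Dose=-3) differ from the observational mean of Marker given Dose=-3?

The intervention sets Dose=-3 in all 5 units regardless of Gene. Recomputing Marker per unit gives -1, -25, -22, -16, -4; average -13.6.
Conditioning on Dose=-3 selects the 3 unit(s) with Gene ∈ {7, 6, 4}. Their Marker values: -25, -22, -16. Mean = -21.
Difference = -13.6 − (-21) = 7.4.

7.4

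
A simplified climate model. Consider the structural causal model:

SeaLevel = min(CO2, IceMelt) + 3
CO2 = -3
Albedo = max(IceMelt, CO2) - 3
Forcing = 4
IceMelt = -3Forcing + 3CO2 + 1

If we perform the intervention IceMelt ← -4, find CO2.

-3

Under do(IceMelt=-4), the mechanism IceMelt = -3Forcing + 3CO2 + 1 is discarded; IceMelt is fixed at -4.
CO2 is not downstream of the intervention, so its value is determined by the original equations.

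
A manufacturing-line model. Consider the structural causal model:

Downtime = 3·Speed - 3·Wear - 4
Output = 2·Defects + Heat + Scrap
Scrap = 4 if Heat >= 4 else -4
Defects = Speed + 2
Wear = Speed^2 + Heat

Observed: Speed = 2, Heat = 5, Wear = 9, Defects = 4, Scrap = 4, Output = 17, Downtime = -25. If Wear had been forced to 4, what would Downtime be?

-10

The intervention breaks the incoming arrows to Wear: Wear = Speed^2 + Heat no longer applies, and Wear = 4.
Downtime = 3·Speed - 3·Wear - 4  [with Speed=2, Wear=4]  = -10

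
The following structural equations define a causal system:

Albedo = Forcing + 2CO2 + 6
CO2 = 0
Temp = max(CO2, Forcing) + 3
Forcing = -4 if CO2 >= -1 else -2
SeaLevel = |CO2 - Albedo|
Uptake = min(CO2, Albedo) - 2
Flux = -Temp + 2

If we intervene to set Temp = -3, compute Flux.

The intervention breaks the incoming arrows to Temp: Temp = max(CO2, Forcing) + 3 no longer applies, and Temp = -3.
Flux = -Temp + 2  [with Temp=-3]  = 5

5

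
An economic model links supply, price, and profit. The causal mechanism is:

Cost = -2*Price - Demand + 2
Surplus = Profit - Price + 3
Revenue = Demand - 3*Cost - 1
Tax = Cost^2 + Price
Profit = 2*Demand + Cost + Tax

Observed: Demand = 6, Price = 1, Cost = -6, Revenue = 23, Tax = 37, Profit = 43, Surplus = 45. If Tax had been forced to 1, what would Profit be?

7

The intervention breaks the incoming arrows to Tax: Tax = Cost^2 + Price no longer applies, and Tax = 1.
Cost = -2*Price - Demand + 2  [with Price=1, Demand=6]  = -6
Profit = 2*Demand + Cost + Tax  [with Demand=6, Cost=-6, Tax=1]  = 7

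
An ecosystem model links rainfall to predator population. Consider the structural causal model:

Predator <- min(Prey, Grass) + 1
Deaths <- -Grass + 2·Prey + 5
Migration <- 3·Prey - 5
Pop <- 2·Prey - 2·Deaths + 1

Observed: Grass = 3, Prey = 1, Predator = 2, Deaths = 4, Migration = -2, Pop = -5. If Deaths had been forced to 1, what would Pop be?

1

Under do(Deaths=1), the mechanism Deaths <- -Grass + 2·Prey + 5 is discarded; Deaths is fixed at 1.
Pop = 2·Prey - 2·Deaths + 1  [with Prey=1, Deaths=1]  = 1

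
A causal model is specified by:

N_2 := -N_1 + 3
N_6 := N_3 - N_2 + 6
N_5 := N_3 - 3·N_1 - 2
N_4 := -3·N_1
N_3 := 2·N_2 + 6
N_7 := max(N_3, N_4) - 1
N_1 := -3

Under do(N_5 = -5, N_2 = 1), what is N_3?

Setting N_5 = -5, N_2 = 1 by intervention discards those variables' equations.
N_3 = 2·N_2 + 6  [with N_2=1]  = 8

8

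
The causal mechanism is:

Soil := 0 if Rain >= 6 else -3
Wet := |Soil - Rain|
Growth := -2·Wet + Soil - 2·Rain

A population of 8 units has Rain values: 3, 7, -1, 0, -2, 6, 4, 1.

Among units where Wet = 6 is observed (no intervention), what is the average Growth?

-22.5

E[Growth|Wet=6] averages over only the 2 units with Wet=6 (Rain = 3, 6): Growth = -21, -24, mean -22.5.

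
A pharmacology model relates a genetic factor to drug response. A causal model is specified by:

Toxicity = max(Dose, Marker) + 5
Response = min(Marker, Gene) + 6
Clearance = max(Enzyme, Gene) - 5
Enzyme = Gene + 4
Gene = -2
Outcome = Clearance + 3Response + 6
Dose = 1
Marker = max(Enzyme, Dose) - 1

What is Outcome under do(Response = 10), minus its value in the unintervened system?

18

do(Response=10) replaces the equation Response = min(Marker, Gene) + 6 with the constant Response = 10.
Enzyme = Gene + 4  [with Gene=-2]  = 2
Clearance = max(Enzyme, Gene) - 5  [with Enzyme=2, Gene=-2]  = -3
Outcome = Clearance + 3Response + 6  [with Clearance=-3, Response=10]  = 33
Without intervention: Enzyme = Gene + 4  [with Gene=-2]  = 2; Marker = max(Enzyme, Dose) - 1  [with Enzyme=2, Dose=1]  = 1; Response = min(Marker, Gene) + 6  [with Marker=1, Gene=-2]  = 4; Clearance = max(Enzyme, Gene) - 5  [with Enzyme=2, Gene=-2]  = -3; Outcome = Clearance + 3Response + 6  [with Clearance=-3, Response=4]  = 15.
Change = 33 − 15 = 18.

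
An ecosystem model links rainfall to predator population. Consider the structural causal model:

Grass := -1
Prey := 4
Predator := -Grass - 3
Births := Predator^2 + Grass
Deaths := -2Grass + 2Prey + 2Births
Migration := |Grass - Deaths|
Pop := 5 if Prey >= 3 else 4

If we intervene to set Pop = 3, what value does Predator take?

Intervening sets Pop = 3 and removes its equation (Pop := 5 if Prey >= 3 else 4).
Predator is not downstream of the intervention, so its value is determined by the original equations.
Predator = -Grass - 3  [with Grass=-1]  = -2

-2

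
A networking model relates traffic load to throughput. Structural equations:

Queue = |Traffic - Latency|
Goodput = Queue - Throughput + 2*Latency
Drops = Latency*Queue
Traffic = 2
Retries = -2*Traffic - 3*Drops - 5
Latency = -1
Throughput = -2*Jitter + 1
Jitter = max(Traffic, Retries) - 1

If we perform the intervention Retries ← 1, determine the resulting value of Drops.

-3

The intervention breaks the incoming arrows to Retries: Retries = -2*Traffic - 3*Drops - 5 no longer applies, and Retries = 1.
Since Drops is not a descendant of the intervened variable, it is unaffected.
Queue = |Traffic - Latency|  [with Traffic=2, Latency=-1]  = 3
Drops = Latency*Queue  [with Latency=-1, Queue=3]  = -3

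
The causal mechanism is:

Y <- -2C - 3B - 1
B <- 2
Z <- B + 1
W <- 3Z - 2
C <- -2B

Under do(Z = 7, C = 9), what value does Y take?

The joint intervention fixes Z = 7, C = 9, removing each variable's own equation.
Y = -2C - 3B - 1  [with C=9, B=2]  = -25

-25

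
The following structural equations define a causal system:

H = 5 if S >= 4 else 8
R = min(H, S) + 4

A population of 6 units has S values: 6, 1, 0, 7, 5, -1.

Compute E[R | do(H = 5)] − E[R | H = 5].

Under do(H=5), H's equation is replaced by H=5 for every unit. Per-unit R: 9, 5, 4, 9, 9, 3. Mean = 6.5.
Conditioning on H=5 selects the 3 unit(s) with S ∈ {6, 7, 5}. Their R values: 9, 9, 9. Mean = 9.
Difference = 6.5 − 9 = -2.5.

-2.5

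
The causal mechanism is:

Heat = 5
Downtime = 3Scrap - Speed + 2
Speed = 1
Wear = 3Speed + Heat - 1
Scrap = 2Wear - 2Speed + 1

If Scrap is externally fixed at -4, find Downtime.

-11

Intervening sets Scrap = -4 and removes its equation (Scrap = 2Wear - 2Speed + 1).
Downtime = 3Scrap - Speed + 2  [with Scrap=-4, Speed=1]  = -11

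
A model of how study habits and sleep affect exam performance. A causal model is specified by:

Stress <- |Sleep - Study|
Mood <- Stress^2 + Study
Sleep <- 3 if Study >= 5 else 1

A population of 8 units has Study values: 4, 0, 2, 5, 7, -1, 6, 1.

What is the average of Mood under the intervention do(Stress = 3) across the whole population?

12

Every unit gets Stress=3 under the intervention. Mood values become 13, 9, 11, 14, 16, 8, 15, 10; E[Mood|do(Stress=3)] = 12.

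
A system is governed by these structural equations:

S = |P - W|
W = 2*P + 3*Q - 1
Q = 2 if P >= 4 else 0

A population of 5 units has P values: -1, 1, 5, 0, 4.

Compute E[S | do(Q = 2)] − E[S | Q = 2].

-2.7

Every unit gets Q=2 under the intervention. S values become 4, 6, 10, 5, 9; E[S|do(Q=2)] = 6.8.
E[S|Q=2] averages over only the 2 units with Q=2 (P = 5, 4): S = 10, 9, mean 9.5.
Difference = 6.8 − 9.5 = -2.7.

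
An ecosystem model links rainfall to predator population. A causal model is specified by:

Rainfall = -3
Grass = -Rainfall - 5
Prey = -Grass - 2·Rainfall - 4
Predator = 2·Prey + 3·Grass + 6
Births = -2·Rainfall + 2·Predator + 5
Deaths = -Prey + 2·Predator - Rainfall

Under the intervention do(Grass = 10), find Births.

do(Grass=10) replaces the equation Grass = -Rainfall - 5 with the constant Grass = 10.
Prey = -Grass - 2·Rainfall - 4  [with Grass=10, Rainfall=-3]  = -8
Predator = 2·Prey + 3·Grass + 6  [with Prey=-8, Grass=10]  = 20
Births = -2·Rainfall + 2·Predator + 5  [with Rainfall=-3, Predator=20]  = 51

51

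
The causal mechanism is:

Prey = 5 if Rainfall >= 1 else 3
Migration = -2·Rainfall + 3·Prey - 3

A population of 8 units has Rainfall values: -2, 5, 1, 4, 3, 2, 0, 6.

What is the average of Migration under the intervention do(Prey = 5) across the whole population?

The intervention sets Prey=5 in all 8 units regardless of Rainfall. Recomputing Migration per unit gives 16, 2, 10, 4, 6, 8, 12, 0; average 7.25.

7.25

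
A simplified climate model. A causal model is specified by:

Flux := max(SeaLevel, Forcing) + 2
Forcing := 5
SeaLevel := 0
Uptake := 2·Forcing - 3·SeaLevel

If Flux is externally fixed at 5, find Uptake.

The intervention breaks the incoming arrows to Flux: Flux := max(SeaLevel, Forcing) + 2 no longer applies, and Flux = 5.
Uptake is not downstream of the intervention, so its value is determined by the original equations.
Uptake = 2·Forcing - 3·SeaLevel  [with Forcing=5, SeaLevel=0]  = 10

10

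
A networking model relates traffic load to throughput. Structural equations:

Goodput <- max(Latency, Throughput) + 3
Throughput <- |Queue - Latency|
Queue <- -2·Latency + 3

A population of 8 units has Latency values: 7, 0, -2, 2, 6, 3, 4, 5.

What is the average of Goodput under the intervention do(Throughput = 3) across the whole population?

7.25

do(Throughput=3) breaks Throughput's dependence on Latency. With Throughput=3 fixed, Goodput across the units is 10, 6, 6, 6, 9, 6, 7, 8, mean 7.25.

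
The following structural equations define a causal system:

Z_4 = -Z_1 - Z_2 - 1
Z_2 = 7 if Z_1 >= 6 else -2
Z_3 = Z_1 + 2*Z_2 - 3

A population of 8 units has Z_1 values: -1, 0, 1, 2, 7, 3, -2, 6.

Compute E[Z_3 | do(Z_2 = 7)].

13

Under do(Z_2=7), Z_2's equation is replaced by Z_2=7 for every unit. Per-unit Z_3: 10, 11, 12, 13, 18, 14, 9, 17. Mean = 13.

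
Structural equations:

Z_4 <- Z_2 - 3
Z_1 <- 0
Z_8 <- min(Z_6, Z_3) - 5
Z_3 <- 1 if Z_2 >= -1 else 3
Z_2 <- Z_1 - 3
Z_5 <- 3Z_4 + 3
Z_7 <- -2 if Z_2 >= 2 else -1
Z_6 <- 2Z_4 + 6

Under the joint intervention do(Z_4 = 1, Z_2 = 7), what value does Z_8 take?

The joint intervention fixes Z_4 = 1, Z_2 = 7, removing each variable's own equation.
Z_3 = 1 if Z_2 >= -1 else 3  [with Z_2=7]  = 1
Z_6 = 2Z_4 + 6  [with Z_4=1]  = 8
Z_8 = min(Z_6, Z_3) - 5  [with Z_6=8, Z_3=1]  = -4

-4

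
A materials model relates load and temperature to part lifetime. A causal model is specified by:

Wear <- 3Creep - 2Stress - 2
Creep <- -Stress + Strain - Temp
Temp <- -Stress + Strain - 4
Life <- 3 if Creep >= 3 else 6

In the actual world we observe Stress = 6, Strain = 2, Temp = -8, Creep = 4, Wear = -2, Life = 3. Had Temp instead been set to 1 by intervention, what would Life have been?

The intervention breaks the incoming arrows to Temp: Temp <- -Stress + Strain - 4 no longer applies, and Temp = 1.
Creep = -Stress + Strain - Temp  [with Stress=6, Strain=2, Temp=1]  = -5
Life = 3 if Creep >= 3 else 6  [with Creep=-5]  = 6

6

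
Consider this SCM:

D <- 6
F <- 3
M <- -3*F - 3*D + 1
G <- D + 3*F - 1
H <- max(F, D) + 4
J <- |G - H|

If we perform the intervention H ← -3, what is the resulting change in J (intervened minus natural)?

13

The intervention breaks the incoming arrows to H: H <- max(F, D) + 4 no longer applies, and H = -3.
G = D + 3*F - 1  [with D=6, F=3]  = 14
J = |G - H|  [with G=14, H=-3]  = 17
Without intervention: G = D + 3*F - 1  [with D=6, F=3]  = 14; H = max(F, D) + 4  [with F=3, D=6]  = 10; J = |G - H|  [with G=14, H=10]  = 4.
Change = 17 − 4 = 13.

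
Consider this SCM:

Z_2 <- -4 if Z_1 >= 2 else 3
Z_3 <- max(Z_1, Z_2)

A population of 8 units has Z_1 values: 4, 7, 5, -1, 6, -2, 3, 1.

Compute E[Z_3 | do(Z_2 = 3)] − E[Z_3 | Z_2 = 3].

1.25

do(Z_2=3) breaks Z_2's dependence on Z_1. With Z_2=3 fixed, Z_3 across the units is 4, 7, 5, 3, 6, 3, 3, 3, mean 4.25.
E[Z_3|Z_2=3] averages over only the 3 units with Z_2=3 (Z_1 = -1, -2, 1): Z_3 = 3, 3, 3, mean 3.
Difference = 4.25 − 3 = 1.25.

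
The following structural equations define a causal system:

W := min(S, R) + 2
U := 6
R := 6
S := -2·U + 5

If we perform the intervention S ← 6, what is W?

8

The intervention breaks the incoming arrows to S: S := -2·U + 5 no longer applies, and S = 6.
W = min(S, R) + 2  [with S=6, R=6]  = 8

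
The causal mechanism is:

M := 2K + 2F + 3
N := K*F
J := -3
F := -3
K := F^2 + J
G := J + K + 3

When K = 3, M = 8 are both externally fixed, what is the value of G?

3

The joint intervention fixes K = 3, M = 8, removing each variable's own equation.
G = J + K + 3  [with J=-3, K=3]  = 3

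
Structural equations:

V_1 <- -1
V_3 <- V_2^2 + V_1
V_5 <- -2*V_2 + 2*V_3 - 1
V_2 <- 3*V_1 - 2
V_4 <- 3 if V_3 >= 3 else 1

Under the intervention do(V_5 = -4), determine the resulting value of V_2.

Under do(V_5=-4), the mechanism V_5 <- -2*V_2 + 2*V_3 - 1 is discarded; V_5 is fixed at -4.
No directed path runs from V_5 to V_2, so V_2 keeps its natural value.
V_2 = 3*V_1 - 2  [with V_1=-1]  = -5

-5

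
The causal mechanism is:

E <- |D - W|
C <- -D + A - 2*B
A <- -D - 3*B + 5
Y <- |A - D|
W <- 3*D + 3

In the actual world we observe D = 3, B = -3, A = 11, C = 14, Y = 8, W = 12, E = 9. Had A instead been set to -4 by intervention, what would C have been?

The intervention breaks the incoming arrows to A: A <- -D - 3*B + 5 no longer applies, and A = -4.
C = -D + A - 2*B  [with D=3, A=-4, B=-3]  = -1

-1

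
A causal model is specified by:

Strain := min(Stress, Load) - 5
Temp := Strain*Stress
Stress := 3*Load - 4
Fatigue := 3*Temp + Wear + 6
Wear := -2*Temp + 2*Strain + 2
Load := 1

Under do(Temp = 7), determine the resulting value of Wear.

-24

Intervening sets Temp = 7 and removes its equation (Temp := Strain*Stress).
Stress = 3*Load - 4  [with Load=1]  = -1
Strain = min(Stress, Load) - 5  [with Stress=-1, Load=1]  = -6
Wear = -2*Temp + 2*Strain + 2  [with Temp=7, Strain=-6]  = -24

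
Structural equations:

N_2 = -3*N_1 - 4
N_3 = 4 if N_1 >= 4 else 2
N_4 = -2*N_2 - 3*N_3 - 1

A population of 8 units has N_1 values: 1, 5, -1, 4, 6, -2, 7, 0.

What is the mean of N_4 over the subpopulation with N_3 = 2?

Conditioning on N_3=2 selects the 4 unit(s) with N_1 ∈ {1, -1, -2, 0}. Their N_4 values: 7, -5, -11, 1. Mean = -2.

-2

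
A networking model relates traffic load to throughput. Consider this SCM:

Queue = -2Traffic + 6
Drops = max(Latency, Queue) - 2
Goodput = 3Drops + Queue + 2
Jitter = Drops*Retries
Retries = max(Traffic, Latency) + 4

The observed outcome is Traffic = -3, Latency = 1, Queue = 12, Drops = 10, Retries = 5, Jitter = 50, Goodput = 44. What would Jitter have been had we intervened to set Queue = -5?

-5

The intervention breaks the incoming arrows to Queue: Queue = -2Traffic + 6 no longer applies, and Queue = -5.
Drops = max(Latency, Queue) - 2  [with Latency=1, Queue=-5]  = -1
Retries = max(Traffic, Latency) + 4  [with Traffic=-3, Latency=1]  = 5
Jitter = Drops*Retries  [with Drops=-1, Retries=5]  = -5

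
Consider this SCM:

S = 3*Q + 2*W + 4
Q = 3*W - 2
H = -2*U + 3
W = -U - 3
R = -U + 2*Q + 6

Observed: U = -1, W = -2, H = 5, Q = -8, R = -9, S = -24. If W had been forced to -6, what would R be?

-33

do(W=-6) replaces the equation W = -U - 3 with the constant W = -6.
Q = 3*W - 2  [with W=-6]  = -20
R = -U + 2*Q + 6  [with U=-1, Q=-20]  = -33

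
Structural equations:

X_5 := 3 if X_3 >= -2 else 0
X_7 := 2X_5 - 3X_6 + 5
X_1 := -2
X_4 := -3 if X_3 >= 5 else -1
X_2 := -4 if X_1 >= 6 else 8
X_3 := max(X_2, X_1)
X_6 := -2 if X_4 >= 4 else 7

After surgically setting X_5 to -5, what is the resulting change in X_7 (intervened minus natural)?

Under do(X_5=-5), the mechanism X_5 := 3 if X_3 >= -2 else 0 is discarded; X_5 is fixed at -5.
X_2 = -4 if X_1 >= 6 else 8  [with X_1=-2]  = 8
X_3 = max(X_2, X_1)  [with X_2=8, X_1=-2]  = 8
X_4 = -3 if X_3 >= 5 else -1  [with X_3=8]  = -3
X_6 = -2 if X_4 >= 4 else 7  [with X_4=-3]  = 7
X_7 = 2X_5 - 3X_6 + 5  [with X_5=-5, X_6=7]  = -26
Without intervention: X_2 = -4 if X_1 >= 6 else 8  [with X_1=-2]  = 8; X_3 = max(X_2, X_1)  [with X_2=8, X_1=-2]  = 8; X_4 = -3 if X_3 >= 5 else -1  [with X_3=8]  = -3; X_5 = 3 if X_3 >= -2 else 0  [with X_3=8]  = 3; X_6 = -2 if X_4 >= 4 else 7  [with X_4=-3]  = 7; X_7 = 2X_5 - 3X_6 + 5  [with X_5=3, X_6=7]  = -10.
Change = -26 − (-10) = -16.

-16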